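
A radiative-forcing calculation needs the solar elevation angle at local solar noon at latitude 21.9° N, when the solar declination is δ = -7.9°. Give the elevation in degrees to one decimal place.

At local noon the hour angle is zero, so the zenith angle equals |φ − δ| = |+21.9° − (-7.900°)| = 29.800°.
Elevation = 90° − 29.800° = 60.2°.

60.2°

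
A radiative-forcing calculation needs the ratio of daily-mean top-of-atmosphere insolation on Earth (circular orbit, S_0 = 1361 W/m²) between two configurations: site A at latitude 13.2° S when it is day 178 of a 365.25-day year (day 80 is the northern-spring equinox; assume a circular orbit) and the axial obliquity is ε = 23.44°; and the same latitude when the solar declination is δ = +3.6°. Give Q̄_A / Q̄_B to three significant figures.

— Configuration A (ϕ=-13.2°):
Solar longitude: L_s = 360° × (178 − 80)/365.25 = 96.591°.
sin δ = sin 23.44° × sin 96.591° = 0.39516, so δ = +23.276°.
cos h₀ = −tan(-13.2°) tan(+23.276°) = 0.1009, h₀ = 1.4697 rad.
Bracket: h₀ sin ϕ sin δ + cos ϕ cos δ sin h₀ = 1.4697×-0.22835×0.39516 + 0.97358×0.91861×0.99490 = -0.132618 + 0.889779 = 0.757161.
Q̄ = (S_0/π) × [bracket] = (1361/π) × 0.757161 = 328.02 W/m².
— Configuration B (ϕ=-13.2°):
cos h₀ = −tan(-13.2°) tan(+3.600°) = 0.0148, h₀ = 1.5560 rad.
Bracket: h₀ sin ϕ sin δ + cos ϕ cos δ sin h₀ = 1.5560×-0.22835×0.06279 + 0.97358×0.99803×0.99989 = -0.022310 + 0.971555 = 0.949245.
Q̄ = (S_0/π) × [bracket] = (1361/π) × 0.949245 = 411.23 W/m².
Ratio Q̄_A / Q̄_B = 328.02 / 411.23 = 0.7977.

Q̄_A / Q̄_B ≈ 0.798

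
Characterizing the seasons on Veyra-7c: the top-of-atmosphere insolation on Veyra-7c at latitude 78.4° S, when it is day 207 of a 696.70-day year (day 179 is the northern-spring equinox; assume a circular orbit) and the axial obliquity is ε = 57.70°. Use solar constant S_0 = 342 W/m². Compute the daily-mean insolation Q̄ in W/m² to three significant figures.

Solar longitude: L_s = 360° × (207 − 179)/696.70 = 14.468°.
sin δ = sin 57.70° × sin 14.468° = 0.21118, so δ = +12.192°.
cos h₀ = −tan(-78.4°) tan(+12.192°) = 1.0525 ≥ 1 ⇒ polar night, h₀ = 0 and Q̄ = 0.

Q̄ ≈ 0.00 W/m²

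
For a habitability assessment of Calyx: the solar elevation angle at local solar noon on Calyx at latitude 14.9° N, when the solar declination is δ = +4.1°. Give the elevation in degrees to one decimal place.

At local noon the hour angle is zero, so the zenith angle equals |φ − δ| = |+14.9° − (+4.100°)| = 10.800°.
Elevation = 90° − 10.800° = 79.2°.

79.2°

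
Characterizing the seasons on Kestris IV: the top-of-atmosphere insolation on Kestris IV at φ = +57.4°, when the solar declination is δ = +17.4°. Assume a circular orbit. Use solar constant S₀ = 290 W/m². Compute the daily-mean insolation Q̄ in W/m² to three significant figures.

cos H₀ = −tan(+57.4°) tan(+17.400°) = -0.4900, H₀ = 2.0829 rad.
Bracket: H₀ sin φ sin δ + cos φ cos δ sin H₀ = 2.0829×0.84245×0.29904 + 0.53877×0.95424×0.87171 = 0.524737 + 0.448160 = 0.972897.
Q̄ = (S₀/π) × [bracket] = (290/π) × 0.972897 = 89.81 W/m².

Q̄ ≈ 89.8 W/m²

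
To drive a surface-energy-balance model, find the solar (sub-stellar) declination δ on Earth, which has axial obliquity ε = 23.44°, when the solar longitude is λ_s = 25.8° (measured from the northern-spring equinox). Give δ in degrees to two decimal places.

sin δ = sin ε · sin λ_s = sin 23.44° × sin 25.8° = 0.173130.
δ = arcsin(0.173130) = +9.97°.

δ = +9.97°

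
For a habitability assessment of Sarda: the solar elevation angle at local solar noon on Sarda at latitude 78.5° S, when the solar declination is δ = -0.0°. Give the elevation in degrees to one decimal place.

At local noon the hour angle is zero, so the zenith angle equals |φ − δ| = |-78.5° − (-0.000°)| = 78.500°.
Elevation = 90° − 78.500° = 11.5°.

11.5°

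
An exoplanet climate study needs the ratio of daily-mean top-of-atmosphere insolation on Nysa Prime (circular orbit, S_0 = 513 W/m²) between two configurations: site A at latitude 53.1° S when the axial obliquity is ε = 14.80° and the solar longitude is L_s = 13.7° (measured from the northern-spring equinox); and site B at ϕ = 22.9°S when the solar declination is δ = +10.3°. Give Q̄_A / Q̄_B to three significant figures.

Q̄_A / Q̄_B ≈ 0.657

— Configuration A (ϕ=-53.1°):
Solar declination: sin δ = sin ε · sin L_s = sin 14.80° × sin 13.7° = 0.06050, so δ = +3.468°.
cos h₀ = −tan(-53.1°) tan(+3.468°) = 0.0807, h₀ = 1.4900 rad.
Bracket: h₀ sin ϕ sin δ + cos ϕ cos δ sin h₀ = 1.4900×-0.79968×0.06050 + 0.60042×0.99817×0.99674 = -0.072087 + 0.597367 = 0.525280.
Q̄ = (S_0/π) × [bracket] = (513/π) × 0.525280 = 85.775 W/m².
— Configuration B (ϕ=-22.9°):
cos h₀ = −tan(-22.9°) tan(+10.300°) = 0.0768, h₀ = 1.4940 rad.
Bracket: h₀ sin ϕ sin δ + cos ϕ cos δ sin h₀ = 1.4940×-0.38912×0.17880 + 0.92119×0.98389×0.99705 = -0.103945 + 0.903676 = 0.799731.
Q̄ = (S_0/π) × [bracket] = (513/π) × 0.799731 = 130.59 W/m².
Ratio Q̄_A / Q̄_B = 85.775 / 130.59 = 0.6568.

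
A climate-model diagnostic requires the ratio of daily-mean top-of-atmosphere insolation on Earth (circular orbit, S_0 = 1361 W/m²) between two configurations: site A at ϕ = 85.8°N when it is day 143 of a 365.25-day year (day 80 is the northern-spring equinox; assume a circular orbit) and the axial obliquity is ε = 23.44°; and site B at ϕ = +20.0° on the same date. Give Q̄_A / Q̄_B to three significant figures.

— Configuration A (ϕ=+85.8°):
Solar longitude: L_s = 360° × (143 − 80)/365.25 = 62.094°.
sin δ = sin 23.44° × sin 62.094° = 0.35153, so δ = +20.581°.
cos h₀ = −tan(+85.8°) tan(+20.581°) = -5.1133 ≤ −1 ⇒ polar day, h₀ = π.
Bracket: h₀ sin ϕ sin δ + cos ϕ cos δ sin h₀ = 3.1416×0.99731×0.35153 + 0.07324×0.93618×0.00000 = 1.101396 + 0.000000 = 1.101396.
Q̄ = (S_0/π) × [bracket] = (1361/π) × 1.101396 = 477.15 W/m².
— Configuration B (ϕ=+20.0°):
cos h₀ = −tan(+20.0°) tan(+20.581°) = -0.1367, h₀ = 1.7079 rad.
Bracket: h₀ sin ϕ sin δ + cos ϕ cos δ sin h₀ = 1.7079×0.34202×0.35153 + 0.93969×0.93618×0.99062 = 0.205341 + 0.871467 = 1.076808.
Q̄ = (S_0/π) × [bracket] = (1361/π) × 1.076808 = 466.49 W/m².
Ratio Q̄_A / Q̄_B = 477.15 / 466.49 = 1.023.

Q̄_A / Q̄_B ≈ 1.02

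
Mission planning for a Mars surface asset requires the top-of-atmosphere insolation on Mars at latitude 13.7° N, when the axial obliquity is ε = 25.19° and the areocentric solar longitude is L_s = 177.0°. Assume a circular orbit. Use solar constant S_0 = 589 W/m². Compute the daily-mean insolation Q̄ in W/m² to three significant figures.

sin δ = sin 25.19° × sin 177.0° = 0.02228, so δ = +1.276°.
cos h₀ = −tan(+13.7°) tan(+1.276°) = -0.0054, h₀ = 1.5762 rad.
Bracket: h₀ sin ϕ sin δ + cos ϕ cos δ sin h₀ = 1.5762×0.23684×0.02228 + 0.97155×0.99975×0.99999 = 0.008317 + 0.971297 = 0.979614.
Q̄ = (S_0/π) × [bracket] = (589/π) × 0.979614 = 183.7 W/m².

Q̄ ≈ 184 W/m²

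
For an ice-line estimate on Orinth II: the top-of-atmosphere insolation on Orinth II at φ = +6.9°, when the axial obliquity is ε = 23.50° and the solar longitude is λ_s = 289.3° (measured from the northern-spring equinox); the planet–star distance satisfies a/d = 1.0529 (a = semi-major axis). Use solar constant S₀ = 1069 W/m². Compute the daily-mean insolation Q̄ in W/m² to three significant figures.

Solar declination: sin δ = sin ε · sin λ_s = sin 23.50° × sin 289.3° = -0.37634, so δ = -22.107°.
cos H₀ = −tan(+6.9°) tan(-22.107°) = 0.0492, H₀ = 1.5216 rad.
Bracket: H₀ sin φ sin δ + cos φ cos δ sin H₀ = 1.5216×0.12014×-0.37634 + 0.99276×0.92648×0.99879 = -0.068797 + 0.918659 = 0.849862.
Inverse-square distance factor (a/d)² = 1.0529² = 1.108598.
Q̄ = (S₀/π) × 1.108598 × [bracket] = (1069/π) × 1.108598 × 0.849862 = 320.6 W/m².

Q̄ ≈ 321 W/m²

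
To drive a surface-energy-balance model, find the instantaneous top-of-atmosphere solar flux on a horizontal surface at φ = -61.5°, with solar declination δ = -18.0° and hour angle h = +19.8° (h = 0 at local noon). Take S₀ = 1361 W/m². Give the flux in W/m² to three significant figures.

cos θ_z = sin φ sin δ + cos φ cos δ cos h = 0.271569 + 0.426976 = 0.698545.
Flux = S₀ · cos θ_z = 1361 × 0.698545 = 950.7 W/m².

951 W/m²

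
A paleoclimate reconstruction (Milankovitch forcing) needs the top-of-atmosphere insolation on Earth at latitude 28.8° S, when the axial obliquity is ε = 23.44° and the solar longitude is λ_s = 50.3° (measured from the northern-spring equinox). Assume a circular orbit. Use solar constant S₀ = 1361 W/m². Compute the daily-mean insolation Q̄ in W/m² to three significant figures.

Q̄ ≈ 267 W/m²

Solar declination: sin δ = sin ε · sin λ_s = sin 23.44° × sin 50.3° = 0.30606, so δ = +17.822°.
cos H₀ = −tan(-28.8°) tan(+17.822°) = 0.1767, H₀ = 1.3931 rad.
Bracket: H₀ sin φ sin δ + cos φ cos δ sin H₀ = 1.3931×-0.48175×0.30606 + 0.87631×0.95201×0.98426 = -0.205405 + 0.821125 = 0.615720.
Q̄ = (S₀/π) × [bracket] = (1361/π) × 0.615720 = 266.7 W/m².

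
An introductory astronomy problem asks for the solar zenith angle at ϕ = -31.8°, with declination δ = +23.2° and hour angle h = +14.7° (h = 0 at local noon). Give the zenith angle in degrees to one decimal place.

cos θ_z = sin ϕ sin δ + cos ϕ cos δ cos h = -0.207590 + 0.755597 = 0.548007.
θ_z = arccos(0.548007) = 56.8°.

θ_z = 56.8°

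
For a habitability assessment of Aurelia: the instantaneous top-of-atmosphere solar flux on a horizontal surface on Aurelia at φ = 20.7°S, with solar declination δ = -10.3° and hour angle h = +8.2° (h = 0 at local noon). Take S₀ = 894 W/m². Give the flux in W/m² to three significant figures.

cos θ_z = sin φ sin δ + cos φ cos δ cos h = 0.063202 + 0.910960 = 0.974162.
Flux = S₀ · cos θ_z = 894 × 0.974162 = 870.9 W/m².

871 W/m²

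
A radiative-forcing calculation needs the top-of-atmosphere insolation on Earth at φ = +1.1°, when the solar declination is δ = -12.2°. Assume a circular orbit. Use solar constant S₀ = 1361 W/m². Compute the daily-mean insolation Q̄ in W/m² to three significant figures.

cos H₀ = −tan(+1.1°) tan(-12.200°) = 0.0042, H₀ = 1.5666 rad.
Bracket: H₀ sin φ sin δ + cos φ cos δ sin H₀ = 1.5666×0.01920×-0.21132 + 0.99982×0.97742×0.99999 = -0.006356 + 0.977234 = 0.970878.
Q̄ = (S₀/π) × [bracket] = (1361/π) × 0.970878 = 420.6 W/m².

Q̄ ≈ 421 W/m²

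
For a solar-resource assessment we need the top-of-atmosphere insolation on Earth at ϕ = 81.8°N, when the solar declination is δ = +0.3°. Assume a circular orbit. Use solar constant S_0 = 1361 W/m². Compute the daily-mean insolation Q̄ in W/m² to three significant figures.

cos h₀ = −tan(+81.8°) tan(+0.300°) = -0.0363, h₀ = 1.6071 rad.
Bracket: h₀ sin ϕ sin δ + cos ϕ cos δ sin h₀ = 1.6071×0.98978×0.00524 + 0.14263×0.99999×0.99934 = 0.008335 + 0.142534 = 0.150869.
Q̄ = (S_0/π) × [bracket] = (1361/π) × 0.150869 = 65.36 W/m².

Q̄ ≈ 65.4 W/m²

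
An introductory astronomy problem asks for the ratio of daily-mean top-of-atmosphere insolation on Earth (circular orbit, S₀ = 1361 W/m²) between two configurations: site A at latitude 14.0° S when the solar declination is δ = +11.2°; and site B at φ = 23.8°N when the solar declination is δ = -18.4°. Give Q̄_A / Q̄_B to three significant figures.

Q̄_A / Q̄_B ≈ 1.30

— Configuration A (φ=-14.0°):
cos H₀ = −tan(-14.0°) tan(+11.200°) = 0.0494, H₀ = 1.5214 rad.
Bracket: H₀ sin φ sin δ + cos φ cos δ sin H₀ = 1.5214×-0.24192×0.19423 + 0.97030×0.98096×0.99878 = -0.071488 + 0.950664 = 0.879176.
Q̄ = (S₀/π) × [bracket] = (1361/π) × 0.879176 = 380.88 W/m².
— Configuration B (φ=+23.8°):
cos H₀ = −tan(+23.8°) tan(-18.400°) = 0.1467, H₀ = 1.4235 rad.
Bracket: H₀ sin φ sin δ + cos φ cos δ sin H₀ = 1.4235×0.40355×-0.31565 + 0.91496×0.94888×0.98918 = -0.181326 + 0.858793 = 0.677467.
Q̄ = (S₀/π) × [bracket] = (1361/π) × 0.677467 = 293.49 W/m².
Ratio Q̄_A / Q̄_B = 380.88 / 293.49 = 1.298.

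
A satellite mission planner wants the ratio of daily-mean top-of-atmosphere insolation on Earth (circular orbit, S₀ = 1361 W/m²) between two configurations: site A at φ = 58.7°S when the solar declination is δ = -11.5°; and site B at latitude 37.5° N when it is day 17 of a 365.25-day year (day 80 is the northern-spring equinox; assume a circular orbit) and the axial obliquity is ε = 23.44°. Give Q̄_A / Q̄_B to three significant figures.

— Configuration A (φ=-58.7°):
cos H₀ = −tan(-58.7°) tan(-11.500°) = -0.3346, H₀ = 1.9120 rad.
Bracket: H₀ sin φ sin δ + cos φ cos δ sin H₀ = 1.9120×-0.85446×-0.19937 + 0.51952×0.97992×0.94235 = 0.325716 + 0.479739 = 0.805455.
Q̄ = (S₀/π) × [bracket] = (1361/π) × 0.805455 = 348.94 W/m².
— Configuration B (φ=+37.5°):
Solar longitude: λ_s = 360° × (17 − 80)/365.25 = -62.094°, i.e. -62.094° + 360° = 297.906°.
sin δ = sin 23.44° × sin 297.906° = -0.35153, so δ = -20.581°.
cos H₀ = −tan(+37.5°) tan(-20.581°) = 0.2881, H₀ = 1.2785 rad.
Bracket: H₀ sin φ sin δ + cos φ cos δ sin H₀ = 1.2785×0.60876×-0.35153 + 0.79335×0.93618×0.95759 = -0.273596 + 0.711220 = 0.437624.
Q̄ = (S₀/π) × [bracket] = (1361/π) × 0.437624 = 189.59 W/m².
Ratio Q̄_A / Q̄_B = 348.94 / 189.59 = 1.840.

Q̄_A / Q̄_B ≈ 1.84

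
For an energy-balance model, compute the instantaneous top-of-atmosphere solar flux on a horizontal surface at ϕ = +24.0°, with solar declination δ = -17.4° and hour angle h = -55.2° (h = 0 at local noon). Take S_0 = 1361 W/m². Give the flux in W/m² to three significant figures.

cos θ_z = sin ϕ sin δ + cos ϕ cos δ cos h = -0.121631 + 0.497515 = 0.375884.
Flux = S_0 · cos θ_z = 1361 × 0.375884 = 511.6 W/m².

512 W/m²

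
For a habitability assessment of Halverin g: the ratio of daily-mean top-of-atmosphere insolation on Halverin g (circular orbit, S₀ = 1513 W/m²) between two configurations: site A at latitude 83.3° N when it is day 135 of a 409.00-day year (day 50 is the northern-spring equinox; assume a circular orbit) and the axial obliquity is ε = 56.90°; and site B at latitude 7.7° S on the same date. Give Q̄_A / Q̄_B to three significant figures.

— Configuration A (φ=+83.3°):
Solar longitude: λ_s = 360° × (135 − 50)/409.00 = 74.817°.
sin δ = sin 56.90° × sin 74.817° = 0.80848, so δ = +53.947°.
cos H₀ = −tan(+83.3°) tan(+53.947°) = -11.6939 ≤ −1 ⇒ polar day, H₀ = π.
Bracket: H₀ sin φ sin δ + cos φ cos δ sin H₀ = 3.1416×0.99317×0.80848 + 0.11667×0.58853×0.00000 = 2.522573 + 0.000000 = 2.522573.
Q̄ = (S₀/π) × [bracket] = (1513/π) × 2.522573 = 1214.9 W/m².
— Configuration B (φ=-7.7°):
cos H₀ = −tan(-7.7°) tan(+53.947°) = 0.1857, H₀ = 1.3840 rad.
Bracket: H₀ sin φ sin δ + cos φ cos δ sin H₀ = 1.3840×-0.13399×0.80848 + 0.99098×0.58853×0.98260 = -0.149926 + 0.573073 = 0.423147.
Q̄ = (S₀/π) × [bracket] = (1513/π) × 0.423147 = 203.79 W/m².
Ratio Q̄_A / Q̄_B = 1214.9 / 203.79 = 5.962.

Q̄_A / Q̄_B ≈ 5.96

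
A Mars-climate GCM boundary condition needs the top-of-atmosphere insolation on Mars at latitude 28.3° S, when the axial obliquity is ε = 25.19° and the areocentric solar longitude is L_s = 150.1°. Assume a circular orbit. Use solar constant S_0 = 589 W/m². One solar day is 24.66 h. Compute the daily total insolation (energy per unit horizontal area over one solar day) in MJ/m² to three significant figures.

sin δ = sin 25.19° × sin 150.1° = 0.21217, so δ = +12.249°.
cos h₀ = −tan(-28.3°) tan(+12.249°) = 0.1169, h₀ = 1.4536 rad.
Bracket: h₀ sin ϕ sin δ + cos ϕ cos δ sin h₀ = 1.4536×-0.47409×0.21217 + 0.88048×0.97723×0.99314 = -0.146214 + 0.854529 = 0.708315.
Q̄ = (S_0/π) × [bracket] = (589/π) × 0.708315 = 132.80 W/m².
Daily total = Q̄ × 24.66 h × 3600 s/h = 132.80 × 24.66 × 3600 / 10⁶ = 11.79 MJ/m².

11.8 MJ/m²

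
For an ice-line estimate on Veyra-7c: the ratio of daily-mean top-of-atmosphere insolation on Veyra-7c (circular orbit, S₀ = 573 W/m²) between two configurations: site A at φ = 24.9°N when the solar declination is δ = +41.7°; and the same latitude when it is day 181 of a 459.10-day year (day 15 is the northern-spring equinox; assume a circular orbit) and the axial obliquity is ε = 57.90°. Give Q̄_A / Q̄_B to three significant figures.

— Configuration A (φ=+24.9°):
cos H₀ = −tan(+24.9°) tan(+41.700°) = -0.4136, H₀ = 1.9972 rad.
Bracket: H₀ sin φ sin δ + cos φ cos δ sin H₀ = 1.9972×0.42104×0.66523 + 0.90704×0.74664×0.91047 = 0.559393 + 0.616600 = 1.175993.
Q̄ = (S₀/π) × [bracket] = (573/π) × 1.175993 = 214.49 W/m².
— Configuration B (φ=+24.9°):
Solar longitude: λ_s = 360° × (181 − 15)/459.10 = 130.168°.
sin δ = sin 57.90° × sin 130.168° = 0.64734, so δ = +40.341°.
cos H₀ = −tan(+24.9°) tan(+40.341°) = -0.3942, H₀ = 1.9760 rad.
Bracket: H₀ sin φ sin δ + cos φ cos δ sin H₀ = 1.9760×0.42104×0.64734 + 0.90704×0.76220×0.91901 = 0.538571 + 0.635354 = 1.173925.
Q̄ = (S₀/π) × [bracket] = (573/π) × 1.173925 = 214.11 W/m².
Ratio Q̄_A / Q̄_B = 214.49 / 214.11 = 1.002.

Q̄_A / Q̄_B ≈ 1.00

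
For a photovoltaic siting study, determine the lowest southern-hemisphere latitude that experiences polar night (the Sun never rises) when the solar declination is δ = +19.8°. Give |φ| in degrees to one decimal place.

|φ| = 70.2°

Polar night requires cos H₀ = −tan φ tan δ ≥ 1, i.e. tan φ tan δ ≤ −1.
The boundary is |tan φ| · |tan δ| = 1, so |φ| = 90° − |δ| = 90° − 19.8° = 70.2° in the southern hemisphere.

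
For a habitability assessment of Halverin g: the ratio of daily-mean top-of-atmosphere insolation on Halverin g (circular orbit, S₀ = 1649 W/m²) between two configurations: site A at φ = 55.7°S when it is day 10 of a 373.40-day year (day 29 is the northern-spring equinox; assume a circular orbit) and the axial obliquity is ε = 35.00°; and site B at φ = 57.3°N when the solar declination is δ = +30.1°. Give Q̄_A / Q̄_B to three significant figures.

— Configuration A (φ=-55.7°):
Solar longitude: λ_s = 360° × (10 − 29)/373.40 = -18.318°, i.e. -18.318° + 360° = 341.682°.
sin δ = sin 35.00° × sin 341.682° = -0.18027, so δ = -10.386°.
cos H₀ = −tan(-55.7°) tan(-10.386°) = -0.2687, H₀ = 1.8428 rad.
Bracket: H₀ sin φ sin δ + cos φ cos δ sin H₀ = 1.8428×-0.82610×-0.18027 + 0.56353×0.98362×0.96323 = 0.274432 + 0.533918 = 0.808350.
Q̄ = (S₀/π) × [bracket] = (1649/π) × 0.808350 = 424.30 W/m².
— Configuration B (φ=+57.3°):
cos H₀ = −tan(+57.3°) tan(+30.100°) = -0.9029, H₀ = 2.6974 rad.
Bracket: H₀ sin φ sin δ + cos φ cos δ sin H₀ = 2.6974×0.84151×0.50151 + 0.54024×0.86515×0.42976 = 1.138372 + 0.200865 = 1.339237.
Q̄ = (S₀/π) × [bracket] = (1649/π) × 1.339237 = 702.96 W/m².
Ratio Q̄_A / Q̄_B = 424.30 / 702.96 = 0.6036.

Q̄_A / Q̄_B ≈ 0.604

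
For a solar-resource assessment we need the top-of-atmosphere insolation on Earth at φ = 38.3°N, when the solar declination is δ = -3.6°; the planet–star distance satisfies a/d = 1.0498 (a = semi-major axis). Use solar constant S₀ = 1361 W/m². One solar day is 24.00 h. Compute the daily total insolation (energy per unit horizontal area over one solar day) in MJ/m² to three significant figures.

29.8 MJ/m²

cos H₀ = −tan(+38.3°) tan(-3.600°) = 0.0497, H₀ = 1.5211 rad.
Bracket: H₀ sin φ sin δ + cos φ cos δ sin H₀ = 1.5211×0.61978×-0.06279 + 0.78478×0.99803×0.99876 = -0.059195 + 0.782263 = 0.723068.
Inverse-square distance factor (a/d)² = 1.0498² = 1.102080.
Q̄ = (S₀/π) × 1.102080 × [bracket] = (1361/π) × 1.102080 × 0.723068 = 345.22 W/m².
Daily total = Q̄ × 24.00 h × 3600 s/h = 345.22 × 24.00 × 3600 / 10⁶ = 29.83 MJ/m².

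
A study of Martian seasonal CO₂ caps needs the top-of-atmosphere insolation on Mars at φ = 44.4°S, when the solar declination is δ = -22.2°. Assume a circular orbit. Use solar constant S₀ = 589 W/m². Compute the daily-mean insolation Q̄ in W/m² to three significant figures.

Q̄ ≈ 212 W/m²

cos H₀ = −tan(-44.4°) tan(-22.200°) = -0.3996, H₀ = 1.9819 rad.
Bracket: H₀ sin φ sin δ + cos φ cos δ sin H₀ = 1.9819×-0.69966×-0.37784 + 0.71447×0.92587×0.91667 = 0.523934 + 0.606383 = 1.130317.
Q̄ = (S₀/π) × [bracket] = (589/π) × 1.130317 = 211.9 W/m².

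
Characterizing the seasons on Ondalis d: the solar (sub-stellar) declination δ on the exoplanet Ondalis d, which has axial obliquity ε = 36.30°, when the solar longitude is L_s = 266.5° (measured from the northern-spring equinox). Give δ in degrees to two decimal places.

δ = -36.22°

sin δ = sin ε · sin L_s = sin 36.30° × sin 266.5° = -0.590909.
δ = arcsin(-0.590909) = -36.22°.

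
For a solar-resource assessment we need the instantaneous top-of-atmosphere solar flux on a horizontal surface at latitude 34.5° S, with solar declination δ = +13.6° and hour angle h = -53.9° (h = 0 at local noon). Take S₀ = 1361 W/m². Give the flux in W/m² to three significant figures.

461 W/m²

cos θ_z = sin φ sin δ + cos φ cos δ cos h = -0.133186 + 0.471957 = 0.338771.
Flux = S₀ · cos θ_z = 1361 × 0.338771 = 461.1 W/m².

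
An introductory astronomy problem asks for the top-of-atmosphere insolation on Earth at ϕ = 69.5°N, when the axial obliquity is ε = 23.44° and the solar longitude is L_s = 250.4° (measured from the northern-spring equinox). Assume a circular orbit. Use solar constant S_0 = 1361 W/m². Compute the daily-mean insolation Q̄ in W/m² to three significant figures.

Solar declination: sin δ = sin ε · sin L_s = sin 23.44° × sin 250.4° = -0.37474, so δ = -22.008°.
cos h₀ = −tan(+69.5°) tan(-22.008°) = 1.0811 ≥ 1 ⇒ polar night, h₀ = 0 and Q̄ = 0.

Q̄ ≈ 0.00 W/m²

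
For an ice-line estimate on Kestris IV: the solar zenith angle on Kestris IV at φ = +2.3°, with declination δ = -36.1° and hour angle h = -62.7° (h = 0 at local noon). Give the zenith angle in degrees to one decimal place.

cos θ_z = sin φ sin δ + cos φ cos δ cos h = -0.023646 + 0.370286 = 0.346640.
θ_z = arccos(0.346640) = 69.7°.

θ_z = 69.7°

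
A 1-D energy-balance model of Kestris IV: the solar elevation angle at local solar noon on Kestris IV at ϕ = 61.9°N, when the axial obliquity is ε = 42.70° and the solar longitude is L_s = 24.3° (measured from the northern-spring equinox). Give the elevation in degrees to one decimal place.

44.3°

Solar declination: sin δ = sin ε · sin L_s = sin 42.70° × sin 24.3° = 0.27907, so δ = +16.205°.
At local noon the hour angle is zero, so the zenith angle equals |ϕ − δ| = |+61.9° − (+16.205°)| = 45.695°.
Elevation = 90° − 45.695° = 44.3°.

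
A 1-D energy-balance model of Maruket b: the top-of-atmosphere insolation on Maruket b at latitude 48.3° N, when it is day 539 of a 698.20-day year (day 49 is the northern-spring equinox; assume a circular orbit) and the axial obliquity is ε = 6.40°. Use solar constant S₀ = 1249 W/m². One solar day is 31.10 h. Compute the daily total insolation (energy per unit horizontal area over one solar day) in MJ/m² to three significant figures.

24.1 MJ/m²

Solar longitude: λ_s = 360° × (539 − 49)/698.20 = 252.650°.
sin δ = sin 6.40° × sin 252.650° = -0.10640, so δ = -6.108°.
cos H₀ = −tan(+48.3°) tan(-6.108°) = 0.1201, H₀ = 1.4504 rad.
Bracket: H₀ sin φ sin δ + cos φ cos δ sin H₀ = 1.4504×0.74664×-0.10640 + 0.66523×0.99432×0.99276 = -0.115223 + 0.656663 = 0.541440.
Q̄ = (S₀/π) × [bracket] = (1249/π) × 0.541440 = 215.26 W/m².
Daily total = Q̄ × 31.10 h × 3600 s/h = 215.26 × 31.10 × 3600 / 10⁶ = 24.10 MJ/m².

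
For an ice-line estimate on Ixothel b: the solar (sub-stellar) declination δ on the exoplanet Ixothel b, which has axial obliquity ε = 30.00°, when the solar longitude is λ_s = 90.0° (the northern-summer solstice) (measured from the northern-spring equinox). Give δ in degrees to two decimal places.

δ = +30.00°

sin δ = sin ε · sin λ_s = sin 30.00° × sin 90.0° = 0.500000.
δ = arcsin(0.500000) = +30.00°.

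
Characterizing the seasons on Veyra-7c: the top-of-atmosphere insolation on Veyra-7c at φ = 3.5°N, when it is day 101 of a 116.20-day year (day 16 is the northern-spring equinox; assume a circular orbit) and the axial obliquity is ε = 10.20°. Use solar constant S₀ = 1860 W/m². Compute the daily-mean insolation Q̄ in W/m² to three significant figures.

Solar longitude: λ_s = 360° × (101 − 16)/116.20 = 263.339°.
sin δ = sin 10.20° × sin 263.339° = -0.17589, so δ = -10.130°.
cos H₀ = −tan(+3.5°) tan(-10.130°) = 0.0109, H₀ = 1.5599 rad.
Bracket: H₀ sin φ sin δ + cos φ cos δ sin H₀ = 1.5599×0.06105×-0.17589 + 0.99813×0.98441×0.99994 = -0.016750 + 0.982510 = 0.965760.
Q̄ = (S₀/π) × [bracket] = (1860/π) × 0.965760 = 571.8 W/m².

Q̄ ≈ 572 W/m²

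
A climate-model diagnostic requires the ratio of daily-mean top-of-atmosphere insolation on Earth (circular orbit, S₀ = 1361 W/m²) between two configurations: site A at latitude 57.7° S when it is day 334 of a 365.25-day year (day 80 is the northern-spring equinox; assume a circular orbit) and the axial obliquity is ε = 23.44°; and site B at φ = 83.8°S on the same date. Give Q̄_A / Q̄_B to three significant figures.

— Configuration A (φ=-57.7°):
Solar longitude: λ_s = 360° × (334 − 80)/365.25 = 250.349°.
sin δ = sin 23.44° × sin 250.349° = -0.37462, so δ = -22.001°.
cos H₀ = −tan(-57.7°) tan(-22.001°) = -0.6391, H₀ = 2.2642 rad.
Bracket: H₀ sin φ sin δ + cos φ cos δ sin H₀ = 2.2642×-0.84526×-0.37462 + 0.53435×0.92718×0.76909 = 0.716962 + 0.381037 = 1.097999.
Q̄ = (S₀/π) × [bracket] = (1361/π) × 1.097999 = 475.67 W/m².
— Configuration B (φ=-83.8°):
cos H₀ = −tan(-83.8°) tan(-22.001°) = -3.7193 ≤ −1 ⇒ polar day, H₀ = π.
Bracket: H₀ sin φ sin δ + cos φ cos δ sin H₀ = 3.1416×-0.99415×-0.37462 + 0.10800×0.92718×0.00000 = 1.170021 + 0.000000 = 1.170021.
Q̄ = (S₀/π) × [bracket] = (1361/π) × 1.170021 = 506.88 W/m².
Ratio Q̄_A / Q̄_B = 475.67 / 506.88 = 0.9384.

Q̄_A / Q̄_B ≈ 0.938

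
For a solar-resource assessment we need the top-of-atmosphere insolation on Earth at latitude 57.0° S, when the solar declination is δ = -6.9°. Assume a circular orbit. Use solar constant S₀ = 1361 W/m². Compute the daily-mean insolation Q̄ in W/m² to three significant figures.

cos H₀ = −tan(-57.0°) tan(-6.900°) = -0.1863, H₀ = 1.7582 rad.
Bracket: H₀ sin φ sin δ + cos φ cos δ sin H₀ = 1.7582×-0.83867×-0.12014 + 0.54464×0.99276×0.98248 = 0.177152 + 0.531224 = 0.708376.
Q̄ = (S₀/π) × [bracket] = (1361/π) × 0.708376 = 306.9 W/m².

Q̄ ≈ 307 W/m²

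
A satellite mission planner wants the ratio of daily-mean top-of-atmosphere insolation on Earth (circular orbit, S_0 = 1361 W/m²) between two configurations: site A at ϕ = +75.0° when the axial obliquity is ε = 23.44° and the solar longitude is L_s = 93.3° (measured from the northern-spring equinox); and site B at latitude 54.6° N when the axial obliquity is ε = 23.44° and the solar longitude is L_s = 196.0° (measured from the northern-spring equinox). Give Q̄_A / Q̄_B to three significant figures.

Q̄_A / Q̄_B ≈ 2.72

— Configuration A (ϕ=+75.0°):
Solar declination: sin δ = sin ε · sin L_s = sin 23.44° × sin 93.3° = 0.39713, so δ = +23.399°.
cos h₀ = −tan(+75.0°) tan(+23.399°) = -1.6149 ≤ −1 ⇒ polar day, h₀ = π.
Bracket: h₀ sin ϕ sin δ + cos ϕ cos δ sin h₀ = 3.1416×0.96593×0.39713 + 0.25882×0.91776×0.00000 = 1.205117 + 0.000000 = 1.205117.
Q̄ = (S_0/π) × [bracket] = (1361/π) × 1.205117 = 522.08 W/m².
— Configuration B (ϕ=+54.6°):
Solar declination: sin δ = sin ε · sin L_s = sin 23.44° × sin 196.0° = -0.10965, so δ = -6.295°.
cos h₀ = −tan(+54.6°) tan(-6.295°) = 0.1552, h₀ = 1.4149 rad.
Bracket: h₀ sin ϕ sin δ + cos ϕ cos δ sin h₀ = 1.4149×0.81513×-0.10965 + 0.57928×0.99397×0.98788 = -0.126462 + 0.568808 = 0.442346.
Q̄ = (S_0/π) × [bracket] = (1361/π) × 0.442346 = 191.63 W/m².
Ratio Q̄_A / Q̄_B = 522.08 / 191.63 = 2.724.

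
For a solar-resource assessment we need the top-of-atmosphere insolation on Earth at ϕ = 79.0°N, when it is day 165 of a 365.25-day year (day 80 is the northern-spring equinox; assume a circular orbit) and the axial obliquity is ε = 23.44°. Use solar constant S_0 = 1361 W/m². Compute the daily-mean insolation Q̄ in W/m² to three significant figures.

Q̄ ≈ 528 W/m²

Solar longitude: L_s = 360° × (165 − 80)/365.25 = 83.778°.
sin δ = sin 23.44° × sin 83.778° = 0.39545, so δ = +23.294°.
cos h₀ = −tan(+79.0°) tan(+23.294°) = -2.2149 ≤ −1 ⇒ polar day, h₀ = π.
Bracket: h₀ sin ϕ sin δ + cos ϕ cos δ sin h₀ = 3.1416×0.98163×0.39545 + 0.19081×0.91849×0.00000 = 1.219524 + 0.000000 = 1.219524.
Q̄ = (S_0/π) × [bracket] = (1361/π) × 1.219524 = 528.3 W/m².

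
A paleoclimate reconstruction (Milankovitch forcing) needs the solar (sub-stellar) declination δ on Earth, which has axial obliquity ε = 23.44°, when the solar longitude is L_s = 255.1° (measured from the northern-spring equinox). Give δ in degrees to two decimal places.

sin δ = sin ε · sin L_s = sin 23.44° × sin 255.1° = -0.384413.
δ = arcsin(-0.384413) = -22.61°.

δ = -22.61°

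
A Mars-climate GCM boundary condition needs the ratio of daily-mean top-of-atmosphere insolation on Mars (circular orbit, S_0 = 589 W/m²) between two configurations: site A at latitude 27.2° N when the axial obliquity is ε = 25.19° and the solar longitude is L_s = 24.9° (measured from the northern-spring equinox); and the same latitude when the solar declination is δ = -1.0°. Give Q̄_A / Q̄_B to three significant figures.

Q̄_A / Q̄_B ≈ 1.15

— Configuration A (ϕ=+27.2°):
Solar declination: sin δ = sin ε · sin L_s = sin 25.19° × sin 24.9° = 0.17920, so δ = +10.323°.
cos h₀ = −tan(+27.2°) tan(+10.323°) = -0.0936, h₀ = 1.6645 rad.
Bracket: h₀ sin ϕ sin δ + cos ϕ cos δ sin h₀ = 1.6645×0.45710×0.17920 + 0.88942×0.98381×0.99561 = 0.136343 + 0.871179 = 1.007522.
Q̄ = (S_0/π) × [bracket] = (589/π) × 1.007522 = 188.89 W/m².
— Configuration B (ϕ=+27.2°):
cos h₀ = −tan(+27.2°) tan(-1.000°) = 0.0090, h₀ = 1.5618 rad.
Bracket: h₀ sin ϕ sin δ + cos ϕ cos δ sin h₀ = 1.5618×0.45710×-0.01745 + 0.88942×0.99985×0.99996 = -0.012458 + 0.889251 = 0.876793.
Q̄ = (S_0/π) × [bracket] = (589/π) × 0.876793 = 164.39 W/m².
Ratio Q̄_A / Q̄_B = 188.89 / 164.39 = 1.149.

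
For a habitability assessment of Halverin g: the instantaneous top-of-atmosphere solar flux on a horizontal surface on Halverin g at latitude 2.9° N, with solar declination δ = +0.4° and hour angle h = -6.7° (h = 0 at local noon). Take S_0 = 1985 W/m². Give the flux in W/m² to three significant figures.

1.97e+03 W/m²

cos θ_z = sin ϕ sin δ + cos ϕ cos δ cos h = 0.000353 + 0.991875 = 0.992228.
Flux = S_0 · cos θ_z = 1985 × 0.992228 = 1970 W/m².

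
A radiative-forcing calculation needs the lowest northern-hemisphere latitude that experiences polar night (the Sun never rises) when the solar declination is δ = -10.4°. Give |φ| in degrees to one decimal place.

Polar night requires cos H₀ = −tan φ tan δ ≥ 1, i.e. tan φ tan δ ≤ −1.
The boundary is |tan φ| · |tan δ| = 1, so |φ| = 90° − |δ| = 90° − 10.4° = 79.6° in the northern hemisphere.

|φ| = 79.6°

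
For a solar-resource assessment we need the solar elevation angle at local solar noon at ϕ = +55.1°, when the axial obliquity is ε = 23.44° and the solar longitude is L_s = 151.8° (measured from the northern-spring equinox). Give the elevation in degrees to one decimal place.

45.7°

Solar declination: sin δ = sin ε · sin L_s = sin 23.44° × sin 151.8° = 0.18798, so δ = +10.835°.
At local noon the hour angle is zero, so the zenith angle equals |ϕ − δ| = |+55.1° − (+10.835°)| = 44.265°.
Elevation = 90° − 44.265° = 45.7°.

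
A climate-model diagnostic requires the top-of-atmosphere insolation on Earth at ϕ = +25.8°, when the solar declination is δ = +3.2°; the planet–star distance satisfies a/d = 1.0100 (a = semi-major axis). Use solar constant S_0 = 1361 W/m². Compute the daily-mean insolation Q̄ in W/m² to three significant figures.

cos h₀ = −tan(+25.8°) tan(+3.200°) = -0.0270, h₀ = 1.5978 rad.
Bracket: h₀ sin ϕ sin δ + cos ϕ cos δ sin h₀ = 1.5978×0.43523×0.05582 + 0.90032×0.99844×0.99963 = 0.038818 + 0.898583 = 0.937401.
Inverse-square distance factor (a/d)² = 1.0100² = 1.020100.
Q̄ = (S_0/π) × 1.020100 × [bracket] = (1361/π) × 1.020100 × 0.937401 = 414.3 W/m².

Q̄ ≈ 414 W/m²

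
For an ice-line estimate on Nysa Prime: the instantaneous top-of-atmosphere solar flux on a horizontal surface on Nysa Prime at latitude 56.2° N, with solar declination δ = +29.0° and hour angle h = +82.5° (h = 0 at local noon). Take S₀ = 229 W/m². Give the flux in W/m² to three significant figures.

cos θ_z = sin φ sin δ + cos φ cos δ cos h = 0.402869 + 0.063507 = 0.466376.
Flux = S₀ · cos θ_z = 229 × 0.466376 = 106.8 W/m².

107 W/m²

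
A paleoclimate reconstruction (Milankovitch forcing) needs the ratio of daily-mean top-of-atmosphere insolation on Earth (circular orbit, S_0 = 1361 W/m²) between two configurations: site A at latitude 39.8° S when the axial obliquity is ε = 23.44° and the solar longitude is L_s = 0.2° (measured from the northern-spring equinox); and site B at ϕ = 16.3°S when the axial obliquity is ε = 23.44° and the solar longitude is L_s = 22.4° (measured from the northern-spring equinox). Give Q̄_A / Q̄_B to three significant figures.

Q̄_A / Q̄_B ≈ 0.869

— Configuration A (ϕ=-39.8°):
Solar declination: sin δ = sin ε · sin L_s = sin 23.44° × sin 0.2° = 0.00139, so δ = +0.080°.
cos h₀ = −tan(-39.8°) tan(+0.080°) = 0.0012, h₀ = 1.5696 rad.
Bracket: h₀ sin ϕ sin δ + cos ϕ cos δ sin h₀ = 1.5696×-0.64011×0.00139 + 0.76828×1.00000×1.00000 = -0.001397 + 0.768280 = 0.766883.
Q̄ = (S_0/π) × [bracket] = (1361/π) × 0.766883 = 332.23 W/m².
— Configuration B (ϕ=-16.3°):
Solar declination: sin δ = sin ε · sin L_s = sin 23.44° × sin 22.4° = 0.15159, so δ = +8.719°.
cos h₀ = −tan(-16.3°) tan(+8.719°) = 0.0448, h₀ = 1.5259 rad.
Bracket: h₀ sin ϕ sin δ + cos ϕ cos δ sin h₀ = 1.5259×-0.28067×0.15159 + 0.95981×0.98844×0.99899 = -0.064922 + 0.947756 = 0.882834.
Q̄ = (S_0/π) × [bracket] = (1361/π) × 0.882834 = 382.46 W/m².
Ratio Q̄_A / Q̄_B = 332.23 / 382.46 = 0.8687.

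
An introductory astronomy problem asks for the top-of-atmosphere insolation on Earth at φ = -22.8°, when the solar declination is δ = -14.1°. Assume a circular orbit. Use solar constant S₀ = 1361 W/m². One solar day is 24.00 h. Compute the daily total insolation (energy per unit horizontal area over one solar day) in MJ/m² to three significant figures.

cos H₀ = −tan(-22.8°) tan(-14.100°) = -0.1056, H₀ = 1.6766 rad.
Bracket: H₀ sin φ sin δ + cos φ cos δ sin H₀ = 1.6766×-0.38752×-0.24362 + 0.92186×0.96987×0.99441 = 0.158284 + 0.889086 = 1.047370.
Q̄ = (S₀/π) × [bracket] = (1361/π) × 1.047370 = 453.74 W/m².
Daily total = Q̄ × 24.00 h × 3600 s/h = 453.74 × 24.00 × 3600 / 10⁶ = 39.20 MJ/m².

39.2 MJ/m²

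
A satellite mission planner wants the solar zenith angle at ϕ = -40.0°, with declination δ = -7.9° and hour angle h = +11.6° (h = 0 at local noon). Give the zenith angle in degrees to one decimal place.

cos θ_z = sin ϕ sin δ + cos ϕ cos δ cos h = 0.088348 + 0.743276 = 0.831624.
θ_z = arccos(0.831624) = 33.7°.

θ_z = 33.7°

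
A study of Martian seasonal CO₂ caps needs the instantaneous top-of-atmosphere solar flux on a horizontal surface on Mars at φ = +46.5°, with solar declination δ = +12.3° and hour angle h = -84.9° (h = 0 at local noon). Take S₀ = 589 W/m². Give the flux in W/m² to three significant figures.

cos θ_z = sin φ sin δ + cos φ cos δ cos h = 0.154527 + 0.059786 = 0.214313.
Flux = S₀ · cos θ_z = 589 × 0.214313 = 126.2 W/m².

126 W/m²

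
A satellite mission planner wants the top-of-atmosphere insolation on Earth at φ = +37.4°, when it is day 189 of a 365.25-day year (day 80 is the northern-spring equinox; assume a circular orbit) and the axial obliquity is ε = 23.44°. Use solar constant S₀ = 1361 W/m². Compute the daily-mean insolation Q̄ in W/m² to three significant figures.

Q̄ ≈ 491 W/m²

Solar longitude: λ_s = 360° × (189 − 80)/365.25 = 107.433°.
sin δ = sin 23.44° × sin 107.433° = 0.37952, so δ = +22.304°.
cos H₀ = −tan(+37.4°) tan(+22.304°) = -0.3136, H₀ = 1.8898 rad.
Bracket: H₀ sin φ sin δ + cos φ cos δ sin H₀ = 1.8898×0.60738×0.37952 + 0.79441×0.92518×0.94955 = 0.435623 + 0.697893 = 1.133516.
Q̄ = (S₀/π) × [bracket] = (1361/π) × 1.133516 = 491.1 W/m².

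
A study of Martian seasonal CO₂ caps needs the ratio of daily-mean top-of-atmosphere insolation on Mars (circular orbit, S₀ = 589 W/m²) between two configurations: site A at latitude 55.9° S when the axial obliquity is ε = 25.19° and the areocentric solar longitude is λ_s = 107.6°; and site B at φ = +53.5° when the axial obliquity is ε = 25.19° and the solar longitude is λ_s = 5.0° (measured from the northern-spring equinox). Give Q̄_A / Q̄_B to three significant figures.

Q̄_A / Q̄_B ≈ 0.155

— Configuration A (φ=-55.9°):
sin δ = sin 25.19° × sin 107.6° = 0.40570, so δ = +23.935°.
cos H₀ = −tan(-55.9°) tan(+23.935°) = 0.6556, H₀ = 0.8558 rad.
Bracket: H₀ sin φ sin δ + cos φ cos δ sin H₀ = 0.8558×-0.82806×0.40570 + 0.56064×0.91401×0.75512 = -0.287501 + 0.386947 = 0.099446.
Q̄ = (S₀/π) × [bracket] = (589/π) × 0.099446 = 18.645 W/m².
— Configuration B (φ=+53.5°):
Solar declination: sin δ = sin ε · sin λ_s = sin 25.19° × sin 5.0° = 0.03710, so δ = +2.126°.
cos H₀ = −tan(+53.5°) tan(+2.126°) = -0.0502, H₀ = 1.6210 rad.
Bracket: H₀ sin φ sin δ + cos φ cos δ sin H₀ = 1.6210×0.80386×0.03710 + 0.59482×0.99931×0.99874 = 0.048343 + 0.593661 = 0.642004.
Q̄ = (S₀/π) × [bracket] = (589/π) × 0.642004 = 120.37 W/m².
Ratio Q̄_A / Q̄_B = 18.645 / 120.37 = 0.1549.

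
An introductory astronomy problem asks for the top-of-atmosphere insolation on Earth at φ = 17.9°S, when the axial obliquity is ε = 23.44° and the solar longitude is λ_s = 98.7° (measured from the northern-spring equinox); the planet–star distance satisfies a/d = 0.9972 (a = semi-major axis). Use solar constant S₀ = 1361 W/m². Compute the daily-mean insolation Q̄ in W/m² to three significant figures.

Q̄ ≈ 299 W/m²

Solar declination: sin δ = sin ε · sin λ_s = sin 23.44° × sin 98.7° = 0.39321, so δ = +23.154°.
cos H₀ = −tan(-17.9°) tan(+23.154°) = 0.1381, H₀ = 1.4322 rad.
Bracket: H₀ sin φ sin δ + cos φ cos δ sin H₀ = 1.4322×-0.30736×0.39321 + 0.95159×0.91945×0.99041 = -0.173091 + 0.866549 = 0.693458.
Inverse-square distance factor (a/d)² = 0.9972² = 0.994408.
Q̄ = (S₀/π) × 0.994408 × [bracket] = (1361/π) × 0.994408 × 0.693458 = 298.7 W/m².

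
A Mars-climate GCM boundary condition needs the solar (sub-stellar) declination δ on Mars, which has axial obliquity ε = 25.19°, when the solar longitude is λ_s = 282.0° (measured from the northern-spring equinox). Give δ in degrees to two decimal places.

sin δ = sin ε · sin λ_s = sin 25.19° × sin 282.0° = -0.416321.
δ = arcsin(-0.416321) = -24.60°.

δ = -24.60°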